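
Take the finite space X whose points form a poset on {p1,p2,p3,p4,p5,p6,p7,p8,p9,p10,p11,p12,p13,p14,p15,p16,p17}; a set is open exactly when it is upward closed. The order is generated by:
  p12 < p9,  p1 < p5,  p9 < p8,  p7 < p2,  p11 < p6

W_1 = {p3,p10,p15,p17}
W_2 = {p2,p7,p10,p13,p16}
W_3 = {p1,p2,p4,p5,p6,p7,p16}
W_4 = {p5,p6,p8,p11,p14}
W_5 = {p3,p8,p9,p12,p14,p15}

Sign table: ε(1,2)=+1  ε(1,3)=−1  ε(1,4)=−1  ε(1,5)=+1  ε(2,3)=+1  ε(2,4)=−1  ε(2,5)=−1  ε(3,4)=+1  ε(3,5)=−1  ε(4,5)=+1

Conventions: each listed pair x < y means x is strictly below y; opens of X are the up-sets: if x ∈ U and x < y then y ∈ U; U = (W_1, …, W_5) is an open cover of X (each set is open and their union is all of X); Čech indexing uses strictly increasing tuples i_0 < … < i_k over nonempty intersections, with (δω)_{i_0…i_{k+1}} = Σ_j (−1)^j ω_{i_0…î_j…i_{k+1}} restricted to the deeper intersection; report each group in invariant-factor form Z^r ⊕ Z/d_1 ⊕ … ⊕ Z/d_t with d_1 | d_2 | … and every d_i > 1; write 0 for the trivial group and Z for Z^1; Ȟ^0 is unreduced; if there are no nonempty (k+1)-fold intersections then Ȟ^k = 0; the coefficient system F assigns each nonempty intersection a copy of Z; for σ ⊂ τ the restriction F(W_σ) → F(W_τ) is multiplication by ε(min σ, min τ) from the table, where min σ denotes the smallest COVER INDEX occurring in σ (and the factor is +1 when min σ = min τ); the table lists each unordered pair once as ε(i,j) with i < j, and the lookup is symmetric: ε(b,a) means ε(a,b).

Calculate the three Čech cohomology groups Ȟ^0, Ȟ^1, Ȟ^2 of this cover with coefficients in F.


intersection data:
  W12={p10} W15={p3,p15} W23={p2,p7,p16} W34={p5,p6} W45={p8,p14}
C dims 5,5; δ0: rk 4, SNF 1^4
Ȟ^0 = (5 − 4) − 0 = 1, so Ȟ^0 ≅ Z
Ȟ^1 = (5 − 0) − 4 = 1, so Ȟ^1 ≅ Z
Ȟ^2 = (0 − 0) − 0 = 0, so Ȟ^2 ≅ 0

Ȟ^0(U;F) ≅ Z, Ȟ^1(U;F) ≅ Z, Ȟ^2(U;F) ≅ 0


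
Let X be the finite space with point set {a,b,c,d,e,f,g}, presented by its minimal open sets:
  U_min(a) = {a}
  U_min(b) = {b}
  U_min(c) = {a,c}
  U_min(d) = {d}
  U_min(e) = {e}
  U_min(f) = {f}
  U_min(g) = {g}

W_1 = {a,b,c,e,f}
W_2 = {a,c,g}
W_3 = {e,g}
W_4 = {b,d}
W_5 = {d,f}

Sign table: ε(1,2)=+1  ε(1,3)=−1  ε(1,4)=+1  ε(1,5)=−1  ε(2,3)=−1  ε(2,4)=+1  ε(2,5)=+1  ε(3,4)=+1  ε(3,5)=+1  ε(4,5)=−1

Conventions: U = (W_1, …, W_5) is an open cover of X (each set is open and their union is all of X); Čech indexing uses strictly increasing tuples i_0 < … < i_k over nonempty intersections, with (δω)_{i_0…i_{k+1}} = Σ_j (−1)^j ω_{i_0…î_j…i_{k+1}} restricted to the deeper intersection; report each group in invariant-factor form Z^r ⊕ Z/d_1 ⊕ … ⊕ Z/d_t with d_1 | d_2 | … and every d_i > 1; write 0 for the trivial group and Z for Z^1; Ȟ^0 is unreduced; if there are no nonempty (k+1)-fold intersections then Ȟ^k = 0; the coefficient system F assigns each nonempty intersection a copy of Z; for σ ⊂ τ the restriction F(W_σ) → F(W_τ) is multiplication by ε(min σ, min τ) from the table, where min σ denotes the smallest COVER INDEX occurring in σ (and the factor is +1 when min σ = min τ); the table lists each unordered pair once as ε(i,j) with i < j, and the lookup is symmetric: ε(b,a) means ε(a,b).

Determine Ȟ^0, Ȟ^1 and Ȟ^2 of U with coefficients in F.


Ȟ^0 = Z, Ȟ^1 = Z^2, Ȟ^2 = 0

nerve simplices:
  W12={a,c} W13={e} W14={b} W15={f} W23={g} W45={d}
C dims 5,6; δ0: rk 4, SNF 1^4
degree 0: 5−4−0 = 1 → Ȟ^0 ≅ Z
degree 1: 6−0−4 = 2 → Ȟ^1 ≅ Z^2
degree 2: 0−0−0 = 0 → Ȟ^2 ≅ 0


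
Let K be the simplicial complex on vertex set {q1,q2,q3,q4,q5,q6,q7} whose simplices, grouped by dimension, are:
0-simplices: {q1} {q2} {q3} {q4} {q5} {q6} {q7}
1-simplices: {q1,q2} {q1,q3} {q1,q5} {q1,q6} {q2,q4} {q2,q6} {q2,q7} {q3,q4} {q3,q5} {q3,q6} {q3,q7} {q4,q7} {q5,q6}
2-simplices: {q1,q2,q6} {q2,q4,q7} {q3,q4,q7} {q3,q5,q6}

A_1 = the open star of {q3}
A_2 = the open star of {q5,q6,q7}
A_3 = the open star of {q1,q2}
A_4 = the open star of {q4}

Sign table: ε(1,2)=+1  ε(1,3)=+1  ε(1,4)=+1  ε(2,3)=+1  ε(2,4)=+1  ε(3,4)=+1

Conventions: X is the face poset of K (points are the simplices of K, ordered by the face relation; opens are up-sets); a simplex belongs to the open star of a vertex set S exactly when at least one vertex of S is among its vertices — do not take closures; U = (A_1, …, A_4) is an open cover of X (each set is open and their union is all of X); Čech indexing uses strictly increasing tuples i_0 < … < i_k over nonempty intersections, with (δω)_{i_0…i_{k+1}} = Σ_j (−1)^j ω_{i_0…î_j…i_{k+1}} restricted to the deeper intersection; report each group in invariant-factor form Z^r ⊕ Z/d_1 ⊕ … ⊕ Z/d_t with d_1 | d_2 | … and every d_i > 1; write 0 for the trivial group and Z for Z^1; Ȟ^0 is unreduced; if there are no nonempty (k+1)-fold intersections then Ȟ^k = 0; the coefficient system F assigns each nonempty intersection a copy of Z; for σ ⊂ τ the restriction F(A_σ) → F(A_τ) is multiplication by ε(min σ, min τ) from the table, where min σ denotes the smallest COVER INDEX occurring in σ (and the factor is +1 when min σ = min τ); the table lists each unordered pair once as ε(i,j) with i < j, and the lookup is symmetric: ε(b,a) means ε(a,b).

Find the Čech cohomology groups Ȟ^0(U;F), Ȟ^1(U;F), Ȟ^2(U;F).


Ȟ^0(U;F) ≅ Z; Ȟ^1(U;F) ≅ Z; Ȟ^2(U;F) ≅ 0

nerve of the cover:
  A1={{q3},{q1,q3},{q3,q4},{q3,q5},{q3,q6},{q3,q7},{q3,q4,q7},{q3,q5,q6}} A2={{q5},{q6},{q7},{q1,q5},{q1,q6},{q2,q6},{q2,q7},{q3,q5},{q3,q6},{q3,q7},{q4,q7},{q5,q6},{q1,q2,q6},{q2,q4,q7},{q3,q4,q7},{q3,q5,q6}} A3={{q1},{q2},{q1,q2},{q1,q3},{q1,q5},{q1,q6},{q2,q4},{q2,q6},{q2,q7},{q1,q2,q6},{q2,q4,q7}} A4={{q4},{q2,q4},{q3,q4},{q4,q7},{q2,q4,q7},{q3,q4,q7}}
  A12={{q3,q5},{q3,q6},{q3,q7},{q3,q4,q7},{q3,q5,q6}} A13={{q1,q3}} A14={{q3,q4},{q3,q4,q7}} A23={{q1,q5},{q1,q6},{q2,q6},{q2,q7},{q1,q2,q6},{q2,q4,q7}} A24={{q4,q7},{q2,q4,q7},{q3,q4,q7}} A34={{q2,q4},{q2,q4,q7}}
  A124={{q3,q4,q7}} A234={{q2,q4,q7}}
C dims 4,6,2; δ0: rk 3, SNF 1^3; δ1: rk 2, SNF 1^2
Ȟ^0 = (4 − 3) − 0 = 1, so Ȟ^0 ≅ Z
Ȟ^1 = (6 − 2) − 3 = 1, so Ȟ^1 ≅ Z
Ȟ^2 = (2 − 0) − 2 = 0, so Ȟ^2 ≅ 0


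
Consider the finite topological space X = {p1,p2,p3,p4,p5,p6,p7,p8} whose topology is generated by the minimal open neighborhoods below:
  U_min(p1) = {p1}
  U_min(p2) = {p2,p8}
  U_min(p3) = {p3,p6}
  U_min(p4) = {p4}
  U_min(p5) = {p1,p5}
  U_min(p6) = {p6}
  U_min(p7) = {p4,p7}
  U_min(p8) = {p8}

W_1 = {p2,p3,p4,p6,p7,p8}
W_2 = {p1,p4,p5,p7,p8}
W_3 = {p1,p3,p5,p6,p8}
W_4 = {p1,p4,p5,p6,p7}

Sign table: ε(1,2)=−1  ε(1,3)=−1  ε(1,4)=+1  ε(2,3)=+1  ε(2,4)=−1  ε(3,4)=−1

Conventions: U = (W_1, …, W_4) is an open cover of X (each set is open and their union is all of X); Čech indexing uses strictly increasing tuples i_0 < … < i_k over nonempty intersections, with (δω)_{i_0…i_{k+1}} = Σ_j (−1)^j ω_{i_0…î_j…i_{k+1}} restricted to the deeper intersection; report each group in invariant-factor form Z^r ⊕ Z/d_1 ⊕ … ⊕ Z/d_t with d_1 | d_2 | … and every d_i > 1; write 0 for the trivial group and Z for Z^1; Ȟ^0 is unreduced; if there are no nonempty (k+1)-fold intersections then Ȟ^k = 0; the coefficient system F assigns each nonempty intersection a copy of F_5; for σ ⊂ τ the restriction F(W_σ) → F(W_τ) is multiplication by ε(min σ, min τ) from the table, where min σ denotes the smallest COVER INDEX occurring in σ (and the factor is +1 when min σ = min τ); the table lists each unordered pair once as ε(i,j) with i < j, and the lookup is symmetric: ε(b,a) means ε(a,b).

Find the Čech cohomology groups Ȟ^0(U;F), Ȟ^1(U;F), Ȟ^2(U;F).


Ȟ^0 = Z/5; Ȟ^1 = 0; Ȟ^2 = Z/5

intersection data:
  W12={p4,p7,p8} W13={p3,p6,p8} W14={p4,p6,p7} W23={p1,p5,p8} W24={p1,p4,p5,p7} W34={p1,p5,p6}
  W123={p8} W124={p4,p7} W134={p6} W234={p1,p5}
C dims 4,6,4; δ0: rk_F5 3; δ1: rk_F5 3
Ȟ^0 = (4 − 3) − 0 = 1, so Ȟ^0 ≅ Z/5
Ȟ^1 = (6 − 3) − 3 = 0, so Ȟ^1 ≅ 0
Ȟ^2 = (4 − 0) − 3 = 1, so Ȟ^2 ≅ Z/5


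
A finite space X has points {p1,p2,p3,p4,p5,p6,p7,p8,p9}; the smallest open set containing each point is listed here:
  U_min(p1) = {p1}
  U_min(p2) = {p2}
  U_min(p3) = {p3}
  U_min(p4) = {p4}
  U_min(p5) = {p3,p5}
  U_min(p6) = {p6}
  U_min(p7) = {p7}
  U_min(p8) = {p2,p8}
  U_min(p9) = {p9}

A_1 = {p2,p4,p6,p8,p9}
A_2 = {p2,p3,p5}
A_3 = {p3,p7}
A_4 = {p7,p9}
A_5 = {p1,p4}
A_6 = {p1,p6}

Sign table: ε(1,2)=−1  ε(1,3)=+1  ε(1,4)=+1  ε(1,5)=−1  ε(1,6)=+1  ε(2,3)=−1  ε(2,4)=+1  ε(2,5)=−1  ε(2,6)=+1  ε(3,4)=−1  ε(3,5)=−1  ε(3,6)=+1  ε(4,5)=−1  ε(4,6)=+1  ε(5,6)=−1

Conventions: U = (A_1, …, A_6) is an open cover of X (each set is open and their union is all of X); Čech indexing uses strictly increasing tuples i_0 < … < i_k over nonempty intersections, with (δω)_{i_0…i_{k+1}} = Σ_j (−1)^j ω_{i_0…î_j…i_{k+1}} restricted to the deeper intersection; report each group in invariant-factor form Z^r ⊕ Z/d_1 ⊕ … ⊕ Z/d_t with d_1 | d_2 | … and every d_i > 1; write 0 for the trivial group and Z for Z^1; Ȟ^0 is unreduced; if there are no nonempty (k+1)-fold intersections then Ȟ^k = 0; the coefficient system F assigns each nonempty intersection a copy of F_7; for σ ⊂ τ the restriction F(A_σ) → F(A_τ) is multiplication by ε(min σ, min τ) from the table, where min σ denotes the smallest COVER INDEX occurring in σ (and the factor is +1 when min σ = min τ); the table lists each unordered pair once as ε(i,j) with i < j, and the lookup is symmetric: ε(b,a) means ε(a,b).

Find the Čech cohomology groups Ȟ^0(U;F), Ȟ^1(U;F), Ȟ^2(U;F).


Ȟ^0(U;F) ≅ 0,  Ȟ^1(U;F) ≅ Z/7,  Ȟ^2(U;F) ≅ 0

nerve simplices:
  A12={p2} A14={p9} A15={p4} A16={p6} A23={p3} A34={p7} A56={p1}
C dims 6,7; δ0: rk_F7 6
degree 0: 6−6−0 = 0 → Ȟ^0 ≅ 0
degree 1: 7−0−6 = 1 → Ȟ^1 ≅ Z/7
degree 2: 0−0−0 = 0 → Ȟ^2 ≅ 0


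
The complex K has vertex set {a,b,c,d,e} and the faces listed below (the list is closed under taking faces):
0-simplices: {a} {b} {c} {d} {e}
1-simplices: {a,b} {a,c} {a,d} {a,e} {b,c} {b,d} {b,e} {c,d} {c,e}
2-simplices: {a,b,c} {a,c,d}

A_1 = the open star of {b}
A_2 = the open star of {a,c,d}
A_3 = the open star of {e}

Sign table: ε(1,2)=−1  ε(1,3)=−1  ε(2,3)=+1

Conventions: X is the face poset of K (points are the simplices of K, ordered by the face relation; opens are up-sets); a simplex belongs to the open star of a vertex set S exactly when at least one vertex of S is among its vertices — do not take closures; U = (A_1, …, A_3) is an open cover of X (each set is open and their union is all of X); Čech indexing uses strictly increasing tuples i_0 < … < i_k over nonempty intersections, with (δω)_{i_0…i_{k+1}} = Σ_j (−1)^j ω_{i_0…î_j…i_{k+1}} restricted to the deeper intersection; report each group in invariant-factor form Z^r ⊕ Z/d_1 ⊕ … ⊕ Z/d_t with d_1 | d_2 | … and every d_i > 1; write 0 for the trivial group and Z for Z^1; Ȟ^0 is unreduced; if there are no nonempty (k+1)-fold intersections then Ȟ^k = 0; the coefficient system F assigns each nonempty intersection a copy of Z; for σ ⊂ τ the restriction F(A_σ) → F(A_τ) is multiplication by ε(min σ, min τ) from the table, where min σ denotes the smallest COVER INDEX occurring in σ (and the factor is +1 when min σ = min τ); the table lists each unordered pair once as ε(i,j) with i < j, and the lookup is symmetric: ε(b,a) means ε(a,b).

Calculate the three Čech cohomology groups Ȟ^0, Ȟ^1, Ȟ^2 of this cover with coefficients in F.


Ȟ^0(U;F) ≅ Z,  Ȟ^1(U;F) ≅ Z,  Ȟ^2(U;F) ≅ 0

nonempty intersections:
  A1={{b},{a,b},{b,c},{b,d},{b,e},{a,b,c}} A2={{a},{c},{d},{a,b},{a,c},{a,d},{a,e},{b,c},{b,d},{c,d},{c,e},{a,b,c},{a,c,d}} A3={{e},{a,e},{b,e},{c,e}}
  A12={{a,b},{b,c},{b,d},{a,b,c}} A13={{b,e}} A23={{a,e},{c,e}}
C dims 3,3; δ0: rk 2, SNF 1^2
Ȟ^0: (3−2)−0=1 ⇒ Z
Ȟ^1: (3−0)−2=1 ⇒ Z
Ȟ^2: (0−0)−0=0 ⇒ 0


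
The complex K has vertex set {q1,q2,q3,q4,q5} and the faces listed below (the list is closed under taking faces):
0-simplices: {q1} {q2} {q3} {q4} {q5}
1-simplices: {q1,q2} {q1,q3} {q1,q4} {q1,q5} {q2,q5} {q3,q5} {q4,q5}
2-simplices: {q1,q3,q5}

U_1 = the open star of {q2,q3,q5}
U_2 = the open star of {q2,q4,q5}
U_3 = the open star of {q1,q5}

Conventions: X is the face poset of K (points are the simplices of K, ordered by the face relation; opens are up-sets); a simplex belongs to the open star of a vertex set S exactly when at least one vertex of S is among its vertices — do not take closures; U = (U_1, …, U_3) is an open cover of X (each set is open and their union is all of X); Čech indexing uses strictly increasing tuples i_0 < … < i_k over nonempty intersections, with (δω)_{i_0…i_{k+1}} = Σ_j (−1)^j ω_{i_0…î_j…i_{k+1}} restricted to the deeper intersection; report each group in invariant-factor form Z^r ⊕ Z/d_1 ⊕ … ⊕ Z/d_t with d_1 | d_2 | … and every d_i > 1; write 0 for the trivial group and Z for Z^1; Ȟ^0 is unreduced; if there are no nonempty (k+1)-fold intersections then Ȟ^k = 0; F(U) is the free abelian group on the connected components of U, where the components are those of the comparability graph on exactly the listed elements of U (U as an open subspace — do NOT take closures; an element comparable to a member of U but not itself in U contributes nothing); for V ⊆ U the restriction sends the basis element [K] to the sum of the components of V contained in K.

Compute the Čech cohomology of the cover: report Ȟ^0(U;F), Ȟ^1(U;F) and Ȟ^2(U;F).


Ȟ^0 = Z, Ȟ^1 = Z^2, Ȟ^2 = 0

nonempty intersections:
  U1={{q2},{q3},{q5},{q1,q2},{q1,q3},{q1,q5},{q2,q5},{q3,q5},{q4,q5},{q1,q3,q5}} U2={{q2},{q4},{q5},{q1,q2},{q1,q4},{q1,q5},{q2,q5},{q3,q5},{q4,q5},{q1,q3,q5}} U3={{q1},{q5},{q1,q2},{q1,q3},{q1,q4},{q1,q5},{q2,q5},{q3,q5},{q4,q5},{q1,q3,q5}}
  U12={{q2},{q5},{q1,q2},{q1,q5},{q2,q5},{q3,q5},{q4,q5},{q1,q3,q5}} U13={{q5},{q1,q2},{q1,q3},{q1,q5},{q2,q5},{q3,q5},{q4,q5},{q1,q3,q5}} U23={{q5},{q1,q2},{q1,q4},{q1,q5},{q2,q5},{q3,q5},{q4,q5},{q1,q3,q5}}
  U123={{q5},{q1,q2},{q1,q5},{q2,q5},{q3,q5},{q4,q5},{q1,q3,q5}}
components per intersection:
  U1: {{q2},{q3},{q5},{q1,q2},{q1,q3},{q1,q5},{q2,q5},{q3,q5},{q4,q5},{q1,q3,q5}}
  U2: {{q2},{q4},{q5},{q1,q2},{q1,q4},{q1,q5},{q2,q5},{q3,q5},{q4,q5},{q1,q3,q5}}
  U3: {{q1},{q5},{q1,q2},{q1,q3},{q1,q4},{q1,q5},{q2,q5},{q3,q5},{q4,q5},{q1,q3,q5}}
  U12: {{q2},{q5},{q1,q2},{q1,q5},{q2,q5},{q3,q5},{q4,q5},{q1,q3,q5}}
  U13: {{q5},{q1,q3},{q1,q5},{q2,q5},{q3,q5},{q4,q5},{q1,q3,q5}} {{q1,q2}}
  U23: {{q5},{q1,q5},{q2,q5},{q3,q5},{q4,q5},{q1,q3,q5}} {{q1,q2}} {{q1,q4}}
  U123: {{q5},{q1,q5},{q2,q5},{q3,q5},{q4,q5},{q1,q3,q5}} {{q1,q2}}
C dims 3,6,2; δ0: rk 2, SNF 1^2; δ1: rk 2, SNF 1^2
Ȟ^0: (3−2)−0=1 ⇒ Z
Ȟ^1: (6−2)−2=2 ⇒ Z^2
Ȟ^2: (2−0)−2=0 ⇒ 0


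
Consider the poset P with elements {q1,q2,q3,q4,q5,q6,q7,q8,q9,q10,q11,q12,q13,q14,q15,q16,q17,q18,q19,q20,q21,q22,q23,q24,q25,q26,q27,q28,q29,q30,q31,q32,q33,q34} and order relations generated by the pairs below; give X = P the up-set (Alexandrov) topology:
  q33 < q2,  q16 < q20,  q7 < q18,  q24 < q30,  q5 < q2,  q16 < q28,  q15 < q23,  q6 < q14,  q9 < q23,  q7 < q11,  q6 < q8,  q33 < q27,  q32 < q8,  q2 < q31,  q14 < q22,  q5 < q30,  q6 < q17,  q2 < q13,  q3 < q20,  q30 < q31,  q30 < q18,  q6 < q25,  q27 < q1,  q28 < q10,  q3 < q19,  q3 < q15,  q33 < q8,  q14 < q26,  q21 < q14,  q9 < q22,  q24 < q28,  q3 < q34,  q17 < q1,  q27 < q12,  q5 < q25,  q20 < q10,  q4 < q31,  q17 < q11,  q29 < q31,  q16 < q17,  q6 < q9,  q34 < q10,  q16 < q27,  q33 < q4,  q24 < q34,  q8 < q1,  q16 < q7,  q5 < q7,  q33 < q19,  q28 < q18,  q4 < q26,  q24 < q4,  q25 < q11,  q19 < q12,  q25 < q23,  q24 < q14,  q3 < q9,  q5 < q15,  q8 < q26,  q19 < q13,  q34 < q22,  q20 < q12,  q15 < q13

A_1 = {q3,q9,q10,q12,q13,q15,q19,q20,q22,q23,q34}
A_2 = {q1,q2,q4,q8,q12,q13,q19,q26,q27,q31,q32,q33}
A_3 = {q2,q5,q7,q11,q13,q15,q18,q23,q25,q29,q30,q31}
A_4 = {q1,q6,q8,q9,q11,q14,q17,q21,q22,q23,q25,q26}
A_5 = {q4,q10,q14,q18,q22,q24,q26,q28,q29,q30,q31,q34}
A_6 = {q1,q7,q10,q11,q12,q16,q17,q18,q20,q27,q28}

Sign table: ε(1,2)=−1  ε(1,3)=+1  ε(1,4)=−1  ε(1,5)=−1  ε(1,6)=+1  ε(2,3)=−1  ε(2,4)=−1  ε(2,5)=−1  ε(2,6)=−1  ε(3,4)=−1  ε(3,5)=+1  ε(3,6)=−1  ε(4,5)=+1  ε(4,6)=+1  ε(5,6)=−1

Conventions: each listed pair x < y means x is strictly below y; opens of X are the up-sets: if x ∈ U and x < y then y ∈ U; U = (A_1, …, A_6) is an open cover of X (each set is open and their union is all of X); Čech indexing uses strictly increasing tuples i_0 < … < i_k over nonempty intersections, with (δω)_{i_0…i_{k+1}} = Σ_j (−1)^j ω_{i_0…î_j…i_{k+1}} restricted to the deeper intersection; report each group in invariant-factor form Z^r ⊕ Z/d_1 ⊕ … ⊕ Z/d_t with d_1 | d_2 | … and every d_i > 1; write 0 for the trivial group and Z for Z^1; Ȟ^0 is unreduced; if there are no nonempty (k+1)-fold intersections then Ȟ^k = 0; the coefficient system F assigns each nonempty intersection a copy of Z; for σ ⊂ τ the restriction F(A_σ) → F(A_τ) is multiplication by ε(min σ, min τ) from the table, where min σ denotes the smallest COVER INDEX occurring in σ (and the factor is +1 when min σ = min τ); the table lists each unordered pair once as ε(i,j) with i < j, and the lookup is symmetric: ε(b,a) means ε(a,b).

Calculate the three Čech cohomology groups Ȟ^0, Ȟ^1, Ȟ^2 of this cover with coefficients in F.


nonempty overlaps:
  A12={q12,q13,q19} A13={q13,q15,q23} A14={q9,q22,q23} A15={q10,q22,q34} A16={q10,q12,q20} A23={q2,q13,q31} A24={q1,q8,q26} A25={q4,q26,q31} A26={q1,q12,q27} A34={q11,q23,q25} A35={q18,q29,q30,q31} A36={q7,q11,q18} A45={q14,q22,q26} A46={q1,q11,q17} A56={q10,q18,q28}
  A123={q13} A126={q12} A134={q23} A145={q22} A156={q10} A235={q31} A245={q26} A246={q1} A346={q11} A356={q18}
C dims 6,15,10; δ0: rk 6, SNF 1^5·2; δ1: rk 9, SNF 1^9
degree 0: 6−6−0 = 0 → Ȟ^0 ≅ 0
degree 1: 15−9−6 = 0 plus torsion [2] → Ȟ^1 ≅ Z/2
degree 2: 10−0−9 = 1 → Ȟ^2 ≅ Z

Ȟ^0 ≅ 0, Ȟ^1 ≅ Z/2 and Ȟ^2 ≅ Z


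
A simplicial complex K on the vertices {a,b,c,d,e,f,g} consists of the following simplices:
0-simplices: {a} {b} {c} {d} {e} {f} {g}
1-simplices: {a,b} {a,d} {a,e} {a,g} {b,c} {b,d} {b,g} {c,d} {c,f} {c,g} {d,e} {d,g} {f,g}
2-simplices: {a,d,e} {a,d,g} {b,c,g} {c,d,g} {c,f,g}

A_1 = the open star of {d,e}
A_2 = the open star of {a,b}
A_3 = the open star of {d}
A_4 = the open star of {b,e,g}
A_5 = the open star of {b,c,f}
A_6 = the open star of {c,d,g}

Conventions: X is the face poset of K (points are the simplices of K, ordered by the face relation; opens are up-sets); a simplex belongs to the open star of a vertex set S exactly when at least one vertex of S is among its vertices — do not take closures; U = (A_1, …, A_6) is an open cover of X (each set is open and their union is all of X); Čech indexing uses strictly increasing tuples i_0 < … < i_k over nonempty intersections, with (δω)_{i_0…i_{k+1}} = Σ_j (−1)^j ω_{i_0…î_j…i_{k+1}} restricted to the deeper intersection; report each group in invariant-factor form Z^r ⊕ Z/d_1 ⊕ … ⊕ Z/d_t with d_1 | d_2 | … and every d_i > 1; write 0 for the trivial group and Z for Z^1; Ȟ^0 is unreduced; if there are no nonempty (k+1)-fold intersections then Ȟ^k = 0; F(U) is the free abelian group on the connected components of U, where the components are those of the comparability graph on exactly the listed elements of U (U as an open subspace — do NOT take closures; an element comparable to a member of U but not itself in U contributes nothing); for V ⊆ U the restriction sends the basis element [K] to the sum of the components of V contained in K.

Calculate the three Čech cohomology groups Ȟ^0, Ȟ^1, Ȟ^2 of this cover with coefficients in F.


Ȟ^0 = Z; Ȟ^1 = Z^2; Ȟ^2 = 0

intersection data:
  A1={{d},{e},{a,d},{a,e},{b,d},{c,d},{d,e},{d,g},{a,d,e},{a,d,g},{c,d,g}} A2={{a},{b},{a,b},{a,d},{a,e},{a,g},{b,c},{b,d},{b,g},{a,d,e},{a,d,g},{b,c,g}} A3={{d},{a,d},{b,d},{c,d},{d,e},{d,g},{a,d,e},{a,d,g},{c,d,g}} A4={{b},{e},{g},{a,b},{a,e},{a,g},{b,c},{b,d},{b,g},{c,g},{d,e},{d,g},{f,g},{a,d,e},{a,d,g},{b,c,g},{c,d,g},{c,f,g}} A5={{b},{c},{f},{a,b},{b,c},{b,d},{b,g},{c,d},{c,f},{c,g},{f,g},{b,c,g},{c,d,g},{c,f,g}} A6={{c},{d},{g},{a,d},{a,g},{b,c},{b,d},{b,g},{c,d},{c,f},{c,g},{d,e},{d,g},{f,g},{a,d,e},{a,d,g},{b,c,g},{c,d,g},{c,f,g}}
  A12={{a,d},{a,e},{b,d},{a,d,e},{a,d,g}} A13={{d},{a,d},{b,d},{c,d},{d,e},{d,g},{a,d,e},{a,d,g},{c,d,g}} A14={{e},{a,e},{b,d},{d,e},{d,g},{a,d,e},{a,d,g},{c,d,g}} A15={{b,d},{c,d},{c,d,g}} A16={{d},{a,d},{b,d},{c,d},{d,e},{d,g},{a,d,e},{a,d,g},{c,d,g}} A23={{a,d},{b,d},{a,d,e},{a,d,g}} A24={{b},{a,b},{a,e},{a,g},{b,c},{b,d},{b,g},{a,d,e},{a,d,g},{b,c,g}} A25={{b},{a,b},{b,c},{b,d},{b,g},{b,c,g}} A26={{a,d},{a,g},{b,c},{b,d},{b,g},{a,d,e},{a,d,g},{b,c,g}} A34={{b,d},{d,e},{d,g},{a,d,e},{a,d,g},{c,d,g}} A35={{b,d},{c,d},{c,d,g}} A36={{d},{a,d},{b,d},{c,d},{d,e},{d,g},{a,d,e},{a,d,g},{c,d,g}} A45={{b},{a,b},{b,c},{b,d},{b,g},{c,g},{f,g},{b,c,g},{c,d,g},{c,f,g}} A46={{g},{a,g},{b,c},{b,d},{b,g},{c,g},{d,e},{d,g},{f,g},{a,d,e},{a,d,g},{b,c,g},{c,d,g},{c,f,g}} A56={{c},{b,c},{b,d},{b,g},{c,d},{c,f},{c,g},{f,g},{b,c,g},{c,d,g},{c,f,g}}
  A123={{a,d},{b,d},{a,d,e},{a,d,g}} A124={{a,e},{b,d},{a,d,e},{a,d,g}} A125={{b,d}} A126={{a,d},{b,d},{a,d,e},{a,d,g}} A134={{b,d},{d,e},{d,g},{a,d,e},{a,d,g},{c,d,g}} A135={{b,d},{c,d},{c,d,g}} A136={{d},{a,d},{b,d},{c,d},{d,e},{d,g},{a,d,e},{a,d,g},{c,d,g}} A145={{b,d},{c,d,g}} A146={{b,d},{d,e},{d,g},{a,d,e},{a,d,g},{c,d,g}} A156={{b,d},{c,d},{c,d,g}} A234={{b,d},{a,d,e},{a,d,g}} A235={{b,d}} A236={{a,d},{b,d},{a,d,e},{a,d,g}} A245={{b},{a,b},{b,c},{b,d},{b,g},{b,c,g}} A246={{a,g},{b,c},{b,d},{b,g},{a,d,e},{a,d,g},{b,c,g}} A256={{b,c},{b,d},{b,g},{b,c,g}} A345={{b,d},{c,d,g}} A346={{b,d},{d,e},{d,g},{a,d,e},{a,d,g},{c,d,g}} A356={{b,d},{c,d},{c,d,g}} A456={{b,c},{b,d},{b,g},{c,g},{f,g},{b,c,g},{c,d,g},{c,f,g}}
  A1234={{b,d},{a,d,e},{a,d,g}} A1235={{b,d}} A1236={{a,d},{b,d},{a,d,e},{a,d,g}} A1245={{b,d}} A1246={{b,d},{a,d,e},{a,d,g}} A1256={{b,d}} A1345={{b,d},{c,d,g}} A1346={{b,d},{d,e},{d,g},{a,d,e},{a,d,g},{c,d,g}} A1356={{b,d},{c,d},{c,d,g}} A1456={{b,d},{c,d,g}} A2345={{b,d}} A2346={{b,d},{a,d,e},{a,d,g}} A2356={{b,d}} A2456={{b,c},{b,d},{b,g},{b,c,g}} A3456={{b,d},{c,d,g}}
  A12345={{b,d}} A12346={{b,d},{a,d,e},{a,d,g}} A12356={{b,d}} A12456={{b,d}} A13456={{b,d},{c,d,g}} A23456={{b,d}}
  A123456={{b,d}}
components per intersection:
  A1: {{d},{e},{a,d},{a,e},{b,d},{c,d},{d,e},{d,g},{a,d,e},{a,d,g},{c,d,g}}
  A2: {{a},{b},{a,b},{a,d},{a,e},{a,g},{b,c},{b,d},{b,g},{a,d,e},{a,d,g},{b,c,g}}
  A3: {{d},{a,d},{b,d},{c,d},{d,e},{d,g},{a,d,e},{a,d,g},{c,d,g}}
  A4: {{b},{g},{a,b},{a,g},{b,c},{b,d},{b,g},{c,g},{d,g},{f,g},{a,d,g},{b,c,g},{c,d,g},{c,f,g}} {{e},{a,e},{d,e},{a,d,e}}
  A5: {{b},{c},{f},{a,b},{b,c},{b,d},{b,g},{c,d},{c,f},{c,g},{f,g},{b,c,g},{c,d,g},{c,f,g}}
  A6: {{c},{d},{g},{a,d},{a,g},{b,c},{b,d},{b,g},{c,d},{c,f},{c,g},{d,e},{d,g},{f,g},{a,d,e},{a,d,g},{b,c,g},{c,d,g},{c,f,g}}
  A12: {{a,d},{a,e},{a,d,e},{a,d,g}} {{b,d}}
  A13: {{d},{a,d},{b,d},{c,d},{d,e},{d,g},{a,d,e},{a,d,g},{c,d,g}}
  A14: {{e},{a,e},{d,e},{a,d,e}} {{b,d}} {{d,g},{a,d,g},{c,d,g}}
  A15: {{b,d}} {{c,d},{c,d,g}}
  A16: {{d},{a,d},{b,d},{c,d},{d,e},{d,g},{a,d,e},{a,d,g},{c,d,g}}
  A23: {{a,d},{a,d,e},{a,d,g}} {{b,d}}
  A24: {{b},{a,b},{b,c},{b,d},{b,g},{b,c,g}} {{a,e},{a,d,e}} {{a,g},{a,d,g}}
  A25: {{b},{a,b},{b,c},{b,d},{b,g},{b,c,g}}
  A26: {{a,d},{a,g},{a,d,e},{a,d,g}} {{b,c},{b,g},{b,c,g}} {{b,d}}
  A34: {{b,d}} {{d,e},{a,d,e}} {{d,g},{a,d,g},{c,d,g}}
  A35: {{b,d}} {{c,d},{c,d,g}}
  A36: {{d},{a,d},{b,d},{c,d},{d,e},{d,g},{a,d,e},{a,d,g},{c,d,g}}
  A45: {{b},{a,b},{b,c},{b,d},{b,g},{c,g},{f,g},{b,c,g},{c,d,g},{c,f,g}}
  A46: {{g},{a,g},{b,c},{b,g},{c,g},{d,g},{f,g},{a,d,g},{b,c,g},{c,d,g},{c,f,g}} {{b,d}} {{d,e},{a,d,e}}
  A56: {{c},{b,c},{b,g},{c,d},{c,f},{c,g},{f,g},{b,c,g},{c,d,g},{c,f,g}} {{b,d}}
  A123: {{a,d},{a,d,e},{a,d,g}} {{b,d}}
  A124: {{a,e},{a,d,e}} {{b,d}} {{a,d,g}}
  A125: {{b,d}}
  A126: {{a,d},{a,d,e},{a,d,g}} {{b,d}}
  A134: {{b,d}} {{d,e},{a,d,e}} {{d,g},{a,d,g},{c,d,g}}
  A135: {{b,d}} {{c,d},{c,d,g}}
  A136: {{d},{a,d},{b,d},{c,d},{d,e},{d,g},{a,d,e},{a,d,g},{c,d,g}}
  A145: {{b,d}} {{c,d,g}}
  A146: {{b,d}} {{d,e},{a,d,e}} {{d,g},{a,d,g},{c,d,g}}
  A156: {{b,d}} {{c,d},{c,d,g}}
  A234: {{b,d}} {{a,d,e}} {{a,d,g}}
  A235: {{b,d}}
  A236: {{a,d},{a,d,e},{a,d,g}} {{b,d}}
  A245: {{b},{a,b},{b,c},{b,d},{b,g},{b,c,g}}
  A246: {{a,g},{a,d,g}} {{b,c},{b,g},{b,c,g}} {{b,d}} {{a,d,e}}
  A256: {{b,c},{b,g},{b,c,g}} {{b,d}}
  A345: {{b,d}} {{c,d,g}}
  A346: {{b,d}} {{d,e},{a,d,e}} {{d,g},{a,d,g},{c,d,g}}
  A356: {{b,d}} {{c,d},{c,d,g}}
  A456: {{b,c},{b,g},{c,g},{f,g},{b,c,g},{c,d,g},{c,f,g}} {{b,d}}
  A1234: {{b,d}} {{a,d,e}} {{a,d,g}}
  A1235: {{b,d}}
  A1236: {{a,d},{a,d,e},{a,d,g}} {{b,d}}
  A1245: {{b,d}}
  A1246: {{b,d}} {{a,d,e}} {{a,d,g}}
  A1256: {{b,d}}
  A1345: {{b,d}} {{c,d,g}}
  A1346: {{b,d}} {{d,e},{a,d,e}} {{d,g},{a,d,g},{c,d,g}}
  A1356: {{b,d}} {{c,d},{c,d,g}}
  A1456: {{b,d}} {{c,d,g}}
  A2345: {{b,d}}
  A2346: {{b,d}} {{a,d,e}} {{a,d,g}}
  A2356: {{b,d}}
  A2456: {{b,c},{b,g},{b,c,g}} {{b,d}}
  A3456: {{b,d}} {{c,d,g}}
  A12345: {{b,d}}
  A12346: {{b,d}} {{a,d,e}} {{a,d,g}}
  A12356: {{b,d}}
  A12456: {{b,d}}
  A13456: {{b,d}} {{c,d,g}}
  A23456: {{b,d}}
  A123456: {{b,d}}
C dims 7,30,43,29; δ0: rk 6, SNF 1^6; δ1: rk 22, SNF 1^22; δ2: rk 21, SNF 1^21
Ȟ^0 = (7 − 6) − 0 = 1, so Ȟ^0 ≅ Z
Ȟ^1 = (30 − 22) − 6 = 2, so Ȟ^1 ≅ Z^2
Ȟ^2 = (43 − 21) − 22 = 0, so Ȟ^2 ≅ 0


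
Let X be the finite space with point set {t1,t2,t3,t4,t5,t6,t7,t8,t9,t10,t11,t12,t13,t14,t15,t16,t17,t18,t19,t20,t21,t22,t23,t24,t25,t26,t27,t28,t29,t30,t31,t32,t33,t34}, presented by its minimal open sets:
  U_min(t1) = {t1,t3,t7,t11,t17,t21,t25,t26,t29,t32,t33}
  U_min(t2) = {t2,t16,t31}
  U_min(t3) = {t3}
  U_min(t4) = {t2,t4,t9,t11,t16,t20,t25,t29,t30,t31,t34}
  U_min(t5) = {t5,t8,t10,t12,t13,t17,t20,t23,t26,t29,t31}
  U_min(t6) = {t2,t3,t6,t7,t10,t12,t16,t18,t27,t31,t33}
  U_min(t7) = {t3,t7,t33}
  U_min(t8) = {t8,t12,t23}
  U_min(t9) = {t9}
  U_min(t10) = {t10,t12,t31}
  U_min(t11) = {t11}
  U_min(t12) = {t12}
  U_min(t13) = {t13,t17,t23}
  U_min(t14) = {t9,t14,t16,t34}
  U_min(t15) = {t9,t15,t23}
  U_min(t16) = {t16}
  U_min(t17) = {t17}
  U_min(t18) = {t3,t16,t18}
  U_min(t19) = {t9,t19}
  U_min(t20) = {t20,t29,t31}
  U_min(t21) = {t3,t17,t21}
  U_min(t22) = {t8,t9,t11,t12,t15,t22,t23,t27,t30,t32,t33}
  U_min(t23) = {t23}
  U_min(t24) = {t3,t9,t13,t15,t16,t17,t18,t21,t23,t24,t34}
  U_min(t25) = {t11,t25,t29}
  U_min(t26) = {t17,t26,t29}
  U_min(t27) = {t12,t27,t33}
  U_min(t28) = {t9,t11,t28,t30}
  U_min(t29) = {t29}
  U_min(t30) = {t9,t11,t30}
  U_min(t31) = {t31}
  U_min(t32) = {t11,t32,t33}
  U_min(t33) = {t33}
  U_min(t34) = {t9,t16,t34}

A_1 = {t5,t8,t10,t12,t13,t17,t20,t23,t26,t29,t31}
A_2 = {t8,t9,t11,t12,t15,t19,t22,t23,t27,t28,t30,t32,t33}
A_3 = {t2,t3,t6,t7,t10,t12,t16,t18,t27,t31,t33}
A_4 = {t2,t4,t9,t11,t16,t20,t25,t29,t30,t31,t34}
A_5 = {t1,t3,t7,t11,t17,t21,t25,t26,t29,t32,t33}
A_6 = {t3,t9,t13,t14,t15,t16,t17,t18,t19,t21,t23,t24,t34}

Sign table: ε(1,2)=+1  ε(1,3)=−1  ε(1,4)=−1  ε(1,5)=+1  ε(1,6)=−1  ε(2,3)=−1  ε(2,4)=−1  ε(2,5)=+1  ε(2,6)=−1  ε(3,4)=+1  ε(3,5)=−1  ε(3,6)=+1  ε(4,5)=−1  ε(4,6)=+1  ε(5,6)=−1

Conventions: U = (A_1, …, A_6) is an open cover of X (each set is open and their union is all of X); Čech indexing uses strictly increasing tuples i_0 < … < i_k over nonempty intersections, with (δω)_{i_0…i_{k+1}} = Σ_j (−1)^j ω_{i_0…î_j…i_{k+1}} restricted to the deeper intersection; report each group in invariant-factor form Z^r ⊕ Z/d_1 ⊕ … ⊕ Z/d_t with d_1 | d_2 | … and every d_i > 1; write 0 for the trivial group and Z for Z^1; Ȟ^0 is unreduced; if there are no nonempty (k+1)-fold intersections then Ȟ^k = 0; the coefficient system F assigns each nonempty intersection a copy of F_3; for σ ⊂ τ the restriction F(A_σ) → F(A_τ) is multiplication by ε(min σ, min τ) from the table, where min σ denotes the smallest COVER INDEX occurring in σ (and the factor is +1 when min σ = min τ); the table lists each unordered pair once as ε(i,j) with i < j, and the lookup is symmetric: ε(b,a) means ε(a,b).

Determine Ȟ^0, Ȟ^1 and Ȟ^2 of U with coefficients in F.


Ȟ^0(U;F) ≅ Z/3; Ȟ^1(U;F) ≅ 0; Ȟ^2(U;F) ≅ 0

nonempty overlaps:
  A12={t8,t12,t23} A13={t10,t12,t31} A14={t20,t29,t31} A15={t17,t26,t29} A16={t13,t17,t23} A23={t12,t27,t33} A24={t9,t11,t30} A25={t11,t32,t33} A26={t9,t15,t19,t23} A34={t2,t16,t31} A35={t3,t7,t33} A36={t3,t16,t18} A45={t11,t25,t29} A46={t9,t16,t34} A56={t3,t17,t21}
  A123={t12} A126={t23} A134={t31} A145={t29} A156={t17} A235={t33} A245={t11} A246={t9} A346={t16} A356={t3}
C dims 6,15,10; δ0: rk_F3 5; δ1: rk_F3 10
degree 0: 6−5−0 = 1 → Ȟ^0 ≅ Z/3
degree 1: 15−10−5 = 0 → Ȟ^1 ≅ 0
degree 2: 10−0−10 = 0 → Ȟ^2 ≅ 0


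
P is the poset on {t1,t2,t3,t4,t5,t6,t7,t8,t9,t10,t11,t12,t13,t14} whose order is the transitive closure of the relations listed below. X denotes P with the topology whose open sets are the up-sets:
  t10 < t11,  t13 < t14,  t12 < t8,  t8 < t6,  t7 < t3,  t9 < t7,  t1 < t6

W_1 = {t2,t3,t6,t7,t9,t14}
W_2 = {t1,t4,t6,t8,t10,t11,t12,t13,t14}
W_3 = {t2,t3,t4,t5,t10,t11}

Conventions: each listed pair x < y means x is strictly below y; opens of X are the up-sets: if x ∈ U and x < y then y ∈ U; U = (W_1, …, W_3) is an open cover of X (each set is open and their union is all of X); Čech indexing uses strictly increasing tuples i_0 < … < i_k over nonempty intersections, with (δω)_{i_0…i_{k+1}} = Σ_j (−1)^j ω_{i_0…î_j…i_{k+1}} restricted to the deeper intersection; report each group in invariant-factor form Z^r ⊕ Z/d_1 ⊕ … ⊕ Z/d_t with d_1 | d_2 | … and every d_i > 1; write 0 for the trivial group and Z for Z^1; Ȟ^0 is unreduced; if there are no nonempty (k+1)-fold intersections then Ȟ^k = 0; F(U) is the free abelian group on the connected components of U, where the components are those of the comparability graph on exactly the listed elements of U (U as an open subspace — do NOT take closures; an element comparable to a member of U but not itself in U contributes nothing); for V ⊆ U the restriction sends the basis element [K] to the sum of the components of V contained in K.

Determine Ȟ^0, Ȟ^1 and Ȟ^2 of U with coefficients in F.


nonempty overlaps:
  W12={t6,t14} W13={t2,t3} W23={t4,t10,t11}
components per intersection:
  W1: {t2} {t3,t7,t9} {t6} {t14}
  W2: {t1,t6,t8,t12} {t4} {t10,t11} {t13,t14}
  W3: {t2} {t3} {t4} {t5} {t10,t11}
  W12: {t6} {t14}
  W13: {t2} {t3}
  W23: {t4} {t10,t11}
C dims 13,6; δ0: rk 6, SNF 1^6
degree 0: 13−6−0 = 7 → Ȟ^0 ≅ Z^7
degree 1: 6−0−6 = 0 → Ȟ^1 ≅ 0
degree 2: 0−0−0 = 0 → Ȟ^2 ≅ 0

Ȟ^0 = Z^7; Ȟ^1 = 0; Ȟ^2 = 0


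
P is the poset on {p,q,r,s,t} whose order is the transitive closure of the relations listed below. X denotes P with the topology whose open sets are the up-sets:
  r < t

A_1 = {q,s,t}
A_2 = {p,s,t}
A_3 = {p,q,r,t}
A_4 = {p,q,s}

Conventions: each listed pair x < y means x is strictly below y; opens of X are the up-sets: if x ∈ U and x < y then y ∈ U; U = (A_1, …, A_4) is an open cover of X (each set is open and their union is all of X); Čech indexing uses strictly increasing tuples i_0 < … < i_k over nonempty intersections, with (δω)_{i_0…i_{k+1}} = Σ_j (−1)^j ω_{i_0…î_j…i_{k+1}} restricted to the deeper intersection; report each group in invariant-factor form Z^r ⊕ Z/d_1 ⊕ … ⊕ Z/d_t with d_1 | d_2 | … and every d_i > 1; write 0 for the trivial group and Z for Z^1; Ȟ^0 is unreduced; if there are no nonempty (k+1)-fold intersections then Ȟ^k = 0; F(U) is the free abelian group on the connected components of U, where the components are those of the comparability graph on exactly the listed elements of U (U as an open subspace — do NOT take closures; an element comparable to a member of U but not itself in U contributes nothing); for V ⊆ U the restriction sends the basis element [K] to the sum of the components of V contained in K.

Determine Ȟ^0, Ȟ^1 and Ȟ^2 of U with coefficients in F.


Ȟ^0 = Z^4,  Ȟ^1 = 0,  Ȟ^2 = 0

nerve of the cover:
  A12={s,t} A13={q,t} A14={q,s} A23={p,t} A24={p,s} A34={p,q}
  A123={t} A124={s} A134={q} A234={p}
components per intersection:
  A1: {q} {s} {t}
  A2: {p} {s} {t}
  A3: {p} {q} {r,t}
  A4: {p} {q} {s}
  A12: {s} {t}
  A13: {q} {t}
  A14: {q} {s}
  A23: {p} {t}
  A24: {p} {s}
  A34: {p} {q}
  A123: {t}
  A124: {s}
  A134: {q}
  A234: {p}
C dims 12,12,4; δ0: rk 8, SNF 1^8; δ1: rk 4, SNF 1^4
Ȟ^0 = (12 − 8) − 0 = 4, so Ȟ^0 ≅ Z^4
Ȟ^1 = (12 − 4) − 8 = 0, so Ȟ^1 ≅ 0
Ȟ^2 = (4 − 0) − 4 = 0, so Ȟ^2 ≅ 0


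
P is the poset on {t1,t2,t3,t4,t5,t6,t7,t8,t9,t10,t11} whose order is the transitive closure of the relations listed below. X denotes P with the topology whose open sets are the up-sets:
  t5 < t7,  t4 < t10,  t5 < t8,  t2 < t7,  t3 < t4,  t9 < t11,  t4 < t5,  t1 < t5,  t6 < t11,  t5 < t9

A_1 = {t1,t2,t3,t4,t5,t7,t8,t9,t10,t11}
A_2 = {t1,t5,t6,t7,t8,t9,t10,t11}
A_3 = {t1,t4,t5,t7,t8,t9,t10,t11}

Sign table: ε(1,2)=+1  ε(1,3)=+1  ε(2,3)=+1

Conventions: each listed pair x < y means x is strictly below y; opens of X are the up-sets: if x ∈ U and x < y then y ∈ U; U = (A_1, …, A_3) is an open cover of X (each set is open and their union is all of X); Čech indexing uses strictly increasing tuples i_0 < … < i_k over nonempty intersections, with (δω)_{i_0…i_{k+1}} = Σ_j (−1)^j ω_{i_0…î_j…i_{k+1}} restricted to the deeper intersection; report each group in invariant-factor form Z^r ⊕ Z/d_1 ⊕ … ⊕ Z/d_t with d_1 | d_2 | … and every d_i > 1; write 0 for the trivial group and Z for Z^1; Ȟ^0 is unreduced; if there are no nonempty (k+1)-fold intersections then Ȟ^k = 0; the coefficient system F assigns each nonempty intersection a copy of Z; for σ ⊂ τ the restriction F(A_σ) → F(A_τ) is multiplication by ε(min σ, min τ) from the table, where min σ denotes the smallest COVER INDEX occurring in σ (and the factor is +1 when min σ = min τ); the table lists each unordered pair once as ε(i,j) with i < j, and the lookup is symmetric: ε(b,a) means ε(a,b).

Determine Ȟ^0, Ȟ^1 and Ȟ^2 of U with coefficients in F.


nerve simplices:
  A12={t1,t5,t7,t8,t9,t10,t11} A13={t1,t4,t5,t7,t8,t9,t10,t11} A23={t1,t5,t7,t8,t9,t10,t11}
  A123={t1,t5,t7,t8,t9,t10,t11}
C dims 3,3,1; δ0: rk 2, SNF 1^2; δ1: rk 1, SNF 1^1
degree 0: 3−2−0 = 1 → Ȟ^0 ≅ Z
degree 1: 3−1−2 = 0 → Ȟ^1 ≅ 0
degree 2: 1−0−1 = 0 → Ȟ^2 ≅ 0

Ȟ^0 ≅ Z, Ȟ^1 ≅ 0, Ȟ^2 ≅ 0


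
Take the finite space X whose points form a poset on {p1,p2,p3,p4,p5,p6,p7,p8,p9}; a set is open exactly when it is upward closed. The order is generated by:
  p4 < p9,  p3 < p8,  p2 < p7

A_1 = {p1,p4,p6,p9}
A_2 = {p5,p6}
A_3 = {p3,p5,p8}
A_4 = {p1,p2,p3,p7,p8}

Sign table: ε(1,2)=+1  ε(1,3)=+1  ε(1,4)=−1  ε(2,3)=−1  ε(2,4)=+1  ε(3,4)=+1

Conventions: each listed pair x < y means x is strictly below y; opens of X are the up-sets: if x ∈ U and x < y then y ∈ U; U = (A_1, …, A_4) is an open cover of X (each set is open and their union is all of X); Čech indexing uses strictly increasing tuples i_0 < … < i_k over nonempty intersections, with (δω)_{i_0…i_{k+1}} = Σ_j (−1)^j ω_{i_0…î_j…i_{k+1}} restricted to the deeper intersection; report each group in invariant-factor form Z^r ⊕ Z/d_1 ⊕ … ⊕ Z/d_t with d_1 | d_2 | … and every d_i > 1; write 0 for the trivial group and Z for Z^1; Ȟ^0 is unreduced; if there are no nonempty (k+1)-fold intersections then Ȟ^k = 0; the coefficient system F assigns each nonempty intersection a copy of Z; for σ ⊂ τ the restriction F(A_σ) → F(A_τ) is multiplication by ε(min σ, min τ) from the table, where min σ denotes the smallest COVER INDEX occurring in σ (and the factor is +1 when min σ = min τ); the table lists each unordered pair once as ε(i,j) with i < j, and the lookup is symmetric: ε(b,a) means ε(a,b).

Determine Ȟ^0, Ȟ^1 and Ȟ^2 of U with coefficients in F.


intersection data:
  A12={p6} A14={p1} A23={p5} A34={p3,p8}
C dims 4,4; δ0: rk 3, SNF 1^3
Ȟ^0 = (4 − 3) − 0 = 1, so Ȟ^0 ≅ Z
Ȟ^1 = (4 − 0) − 3 = 1, so Ȟ^1 ≅ Z
Ȟ^2 = (0 − 0) − 0 = 0, so Ȟ^2 ≅ 0

Ȟ^0(U;F) ≅ Z; Ȟ^1(U;F) ≅ Z; Ȟ^2(U;F) ≅ 0


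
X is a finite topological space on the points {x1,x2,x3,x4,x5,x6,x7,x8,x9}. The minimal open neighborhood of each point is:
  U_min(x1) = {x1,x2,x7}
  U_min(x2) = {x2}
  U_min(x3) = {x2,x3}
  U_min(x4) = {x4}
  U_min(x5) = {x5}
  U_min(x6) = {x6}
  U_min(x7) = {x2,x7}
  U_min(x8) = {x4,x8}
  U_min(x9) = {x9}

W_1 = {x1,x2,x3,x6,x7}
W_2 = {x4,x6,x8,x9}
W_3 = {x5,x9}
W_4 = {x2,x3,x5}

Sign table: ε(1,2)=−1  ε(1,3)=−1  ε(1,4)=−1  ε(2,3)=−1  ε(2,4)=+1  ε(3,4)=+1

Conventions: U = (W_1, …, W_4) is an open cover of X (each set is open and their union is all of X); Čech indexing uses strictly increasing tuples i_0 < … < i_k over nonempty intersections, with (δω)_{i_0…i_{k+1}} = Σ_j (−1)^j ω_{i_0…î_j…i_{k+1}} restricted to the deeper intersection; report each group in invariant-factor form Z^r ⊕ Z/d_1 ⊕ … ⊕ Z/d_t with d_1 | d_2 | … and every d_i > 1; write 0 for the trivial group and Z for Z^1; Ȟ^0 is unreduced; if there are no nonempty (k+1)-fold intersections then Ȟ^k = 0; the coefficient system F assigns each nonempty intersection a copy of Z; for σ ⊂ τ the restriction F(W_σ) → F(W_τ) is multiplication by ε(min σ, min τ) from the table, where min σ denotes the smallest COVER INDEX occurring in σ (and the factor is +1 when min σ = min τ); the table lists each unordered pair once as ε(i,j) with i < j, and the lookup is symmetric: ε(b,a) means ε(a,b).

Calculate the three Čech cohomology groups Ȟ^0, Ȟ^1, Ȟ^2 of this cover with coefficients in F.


Ȟ^0 ≅ 0; Ȟ^1 ≅ Z/2; Ȟ^2 ≅ 0

nonempty intersections:
  W12={x6} W14={x2,x3} W23={x9} W34={x5}
C dims 4,4; δ0: rk 4, SNF 1^3·2
Ȟ^0: (4−4)−0=0 ⇒ 0
Ȟ^1: (4−0)−4=0 plus torsion [2] ⇒ Z/2
Ȟ^2: (0−0)−0=0 ⇒ 0


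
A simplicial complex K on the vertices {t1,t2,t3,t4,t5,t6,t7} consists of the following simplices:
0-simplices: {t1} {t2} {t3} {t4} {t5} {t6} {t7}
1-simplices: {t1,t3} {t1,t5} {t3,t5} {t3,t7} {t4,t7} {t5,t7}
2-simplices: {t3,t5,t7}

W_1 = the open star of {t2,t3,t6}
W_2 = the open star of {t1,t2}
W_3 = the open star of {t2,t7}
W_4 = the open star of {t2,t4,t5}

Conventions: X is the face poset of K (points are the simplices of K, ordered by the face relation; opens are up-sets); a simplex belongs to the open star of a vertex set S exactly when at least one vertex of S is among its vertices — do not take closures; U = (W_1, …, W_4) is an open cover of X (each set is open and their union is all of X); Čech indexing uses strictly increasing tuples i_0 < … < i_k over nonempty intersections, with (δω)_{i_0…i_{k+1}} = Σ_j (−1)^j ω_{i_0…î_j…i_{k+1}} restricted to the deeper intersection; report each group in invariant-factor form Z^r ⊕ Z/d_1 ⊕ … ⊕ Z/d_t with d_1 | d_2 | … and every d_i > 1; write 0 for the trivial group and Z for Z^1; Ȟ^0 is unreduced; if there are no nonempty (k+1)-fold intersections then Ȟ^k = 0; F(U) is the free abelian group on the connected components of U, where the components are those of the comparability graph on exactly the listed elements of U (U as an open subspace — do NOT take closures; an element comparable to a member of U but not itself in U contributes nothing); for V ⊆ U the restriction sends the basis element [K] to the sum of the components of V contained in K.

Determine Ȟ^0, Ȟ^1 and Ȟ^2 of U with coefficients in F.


Ȟ^0 ≅ Z^3; Ȟ^1 ≅ Z; Ȟ^2 ≅ 0

intersection data:
  W1={{t2},{t3},{t6},{t1,t3},{t3,t5},{t3,t7},{t3,t5,t7}} W2={{t1},{t2},{t1,t3},{t1,t5}} W3={{t2},{t7},{t3,t7},{t4,t7},{t5,t7},{t3,t5,t7}} W4={{t2},{t4},{t5},{t1,t5},{t3,t5},{t4,t7},{t5,t7},{t3,t5,t7}}
  W12={{t2},{t1,t3}} W13={{t2},{t3,t7},{t3,t5,t7}} W14={{t2},{t3,t5},{t3,t5,t7}} W23={{t2}} W24={{t2},{t1,t5}} W34={{t2},{t4,t7},{t5,t7},{t3,t5,t7}}
  W123={{t2}} W124={{t2}} W134={{t2},{t3,t5,t7}} W234={{t2}}
  W1234={{t2}}
components per intersection:
  W1: {{t2}} {{t3},{t1,t3},{t3,t5},{t3,t7},{t3,t5,t7}} {{t6}}
  W2: {{t1},{t1,t3},{t1,t5}} {{t2}}
  W3: {{t2}} {{t7},{t3,t7},{t4,t7},{t5,t7},{t3,t5,t7}}
  W4: {{t2}} {{t4},{t4,t7}} {{t5},{t1,t5},{t3,t5},{t5,t7},{t3,t5,t7}}
  W12: {{t2}} {{t1,t3}}
  W13: {{t2}} {{t3,t7},{t3,t5,t7}}
  W14: {{t2}} {{t3,t5},{t3,t5,t7}}
  W23: {{t2}}
  W24: {{t2}} {{t1,t5}}
  W34: {{t2}} {{t4,t7}} {{t5,t7},{t3,t5,t7}}
  W123: {{t2}}
  W124: {{t2}}
  W134: {{t2}} {{t3,t5,t7}}
  W234: {{t2}}
  W1234: {{t2}}
C dims 10,12,5,1; δ0: rk 7, SNF 1^7; δ1: rk 4, SNF 1^4; δ2: rk 1, SNF 1^1
Ȟ^0 = (10 − 7) − 0 = 3, so Ȟ^0 ≅ Z^3
Ȟ^1 = (12 − 4) − 7 = 1, so Ȟ^1 ≅ Z
Ȟ^2 = (5 − 1) − 4 = 0, so Ȟ^2 ≅ 0
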